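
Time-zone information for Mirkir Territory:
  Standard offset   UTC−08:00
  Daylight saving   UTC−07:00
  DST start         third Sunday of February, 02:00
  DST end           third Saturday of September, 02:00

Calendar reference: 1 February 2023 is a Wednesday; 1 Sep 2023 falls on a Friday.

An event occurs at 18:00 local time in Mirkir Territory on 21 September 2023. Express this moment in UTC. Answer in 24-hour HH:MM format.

02:00

1 February 2023 is a Wednesday, so the first Sunday is February 5 and the third is February 19.
1 September 2023 is a Friday, so the first Saturday is September 2 and the third is September 16.
21 September 2023 does not fall between 19 February and 16 September, so daylight saving is not in effect and Mirkir Territory is at UTC−08:00.
18:00 local + 8h = 02:00 UTC (rolling into the next day, 22 September 2023).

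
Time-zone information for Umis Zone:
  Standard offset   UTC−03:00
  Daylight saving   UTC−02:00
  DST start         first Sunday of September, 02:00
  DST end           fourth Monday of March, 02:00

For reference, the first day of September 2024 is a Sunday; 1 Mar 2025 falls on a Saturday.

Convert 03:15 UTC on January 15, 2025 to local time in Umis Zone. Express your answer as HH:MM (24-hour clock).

1 September 2024 is a Sunday, so the first Sunday is September 1.
1 March 2025 is a Saturday, so the first Monday is March 3 and the fourth is March 24.
At the standard offset (UTC−03:00), 03:15 UTC − 3h = 00:15 Umis Zone standard time.
The standard-time date in Umis Zone, January 15, 2025, lies within the daylight-saving period (1 September 2024 – 24 March 2025), so Umis Zone is on daylight time, UTC−02:00.
03:15 UTC − 2h = 01:15 local.

01:15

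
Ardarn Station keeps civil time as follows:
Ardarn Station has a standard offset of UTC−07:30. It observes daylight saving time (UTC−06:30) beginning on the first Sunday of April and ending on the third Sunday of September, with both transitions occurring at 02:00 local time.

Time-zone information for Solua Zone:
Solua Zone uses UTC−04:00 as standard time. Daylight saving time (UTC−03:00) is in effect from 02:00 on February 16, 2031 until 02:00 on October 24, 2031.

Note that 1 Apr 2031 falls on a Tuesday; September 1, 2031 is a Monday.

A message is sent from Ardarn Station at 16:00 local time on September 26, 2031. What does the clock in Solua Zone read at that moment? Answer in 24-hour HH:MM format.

1 April 2031 is a Tuesday, so the first Sunday is April 6.
1 September 2031 is a Monday, so the first Sunday is September 7 and the third is September 21.
September 26, 2031 does not fall between 6 April and 21 September, so daylight saving is not in effect and Ardarn Station is at UTC−07:30.
16:00 Ardarn Station + 7h30m = 23:30 UTC.
At the standard offset (UTC−04:00), 23:30 UTC − 4h = 19:30 Solua Zone standard time.
The standard-time date in Solua Zone, September 26, 2031, falls between 16 February and 24 October, so daylight saving is in effect and Solua Zone is at UTC−03:00.
23:30 UTC − 3h = 20:30 Solua Zone.

20:30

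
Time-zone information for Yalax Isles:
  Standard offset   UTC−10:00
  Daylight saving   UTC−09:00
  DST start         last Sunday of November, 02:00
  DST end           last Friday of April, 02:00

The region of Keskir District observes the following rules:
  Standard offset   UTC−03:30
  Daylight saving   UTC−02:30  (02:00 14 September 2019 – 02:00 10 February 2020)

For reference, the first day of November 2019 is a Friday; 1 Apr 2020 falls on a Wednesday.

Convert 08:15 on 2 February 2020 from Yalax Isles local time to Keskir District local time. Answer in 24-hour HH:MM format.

14:45

1 November 2019 is a Friday, so Sundays fall on 3, 10, 17, 24; the last is November 24.
1 April 2020 is a Wednesday, so Fridays fall on 3, 10, 17, 24; the last is April 24.
2 February 2020 lies within the daylight-saving period (24 November 2019 – 24 April 2020), so Yalax Isles is on daylight time, UTC−09:00.
08:15 Yalax Isles + 9h = 17:15 UTC.
At the standard offset (UTC−03:30), 17:15 UTC − 3h30m = 13:45 Keskir District standard time.
Daylight saving runs 14 September 2019 – 10 February 2020; the standard-time date in Keskir District, 2 February 2020, is inside that window, so Keskir District is at UTC−02:30.
17:15 UTC − 2h30m = 14:45 Keskir District.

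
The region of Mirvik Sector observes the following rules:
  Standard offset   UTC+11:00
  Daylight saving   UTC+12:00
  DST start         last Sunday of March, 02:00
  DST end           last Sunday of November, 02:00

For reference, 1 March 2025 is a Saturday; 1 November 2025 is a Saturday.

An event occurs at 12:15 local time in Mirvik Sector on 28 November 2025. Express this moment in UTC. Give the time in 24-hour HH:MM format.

00:15

1 March 2025 is a Saturday, so Sundays fall on 2, 9, 16, 23, 30; the last is March 30.
1 November 2025 is a Saturday, so Sundays fall on 2, 9, 16, 23, 30; the last is November 30.
28 November 2025 lies within the daylight-saving period (30 March – 30 November), so Mirvik Sector is on daylight time, UTC+12:00.
12:15 local − 12h = 00:15 UTC.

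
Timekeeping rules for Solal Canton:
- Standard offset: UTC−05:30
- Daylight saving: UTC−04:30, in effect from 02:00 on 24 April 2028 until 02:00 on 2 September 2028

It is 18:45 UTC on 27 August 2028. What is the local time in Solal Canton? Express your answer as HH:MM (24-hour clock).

14:15

At the standard offset (UTC−05:30), 18:45 UTC − 5h30m = 13:15 Solal Canton standard time.
Daylight saving runs 24 April – 2 September; the standard-time date in Solal Canton, 27 August 2028, is inside that window, so Solal Canton is at UTC−04:30.
18:45 UTC − 4h30m = 14:15 local.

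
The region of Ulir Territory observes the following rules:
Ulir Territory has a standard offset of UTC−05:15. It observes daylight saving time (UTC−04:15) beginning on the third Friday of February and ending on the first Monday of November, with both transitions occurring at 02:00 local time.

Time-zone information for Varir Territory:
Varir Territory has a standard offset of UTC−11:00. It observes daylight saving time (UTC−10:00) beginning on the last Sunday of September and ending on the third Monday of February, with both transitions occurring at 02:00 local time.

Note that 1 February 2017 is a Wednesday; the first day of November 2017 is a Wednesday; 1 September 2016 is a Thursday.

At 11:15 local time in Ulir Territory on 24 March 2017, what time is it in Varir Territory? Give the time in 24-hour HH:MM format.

04:30

1 February 2017 is a Wednesday, so the first Friday is February 3 and the third is February 17.
1 November 2017 is a Wednesday, so the first Monday is November 6.
24 March 2017 lies within the daylight-saving period (17 February – 6 November), so Ulir Territory is on daylight time, UTC−04:15.
11:15 Ulir Territory + 4h15m = 15:30 UTC.
1 September 2016 is a Thursday, so Sundays fall on 4, 11, 18, 25; the last is September 25.
1 February 2017 is a Wednesday, so the first Monday is February 6 and the third is February 20.
At the standard offset (UTC−11:00), 15:30 UTC − 11h = 04:30 Varir Territory standard time.
Daylight saving runs 25 September 2016 – 20 February 2017; the standard-time date in Varir Territory, 24 March 2017, is outside that window, so Varir Territory is on standard time at UTC−11:00.
15:30 UTC − 11h = 04:30 Varir Territory.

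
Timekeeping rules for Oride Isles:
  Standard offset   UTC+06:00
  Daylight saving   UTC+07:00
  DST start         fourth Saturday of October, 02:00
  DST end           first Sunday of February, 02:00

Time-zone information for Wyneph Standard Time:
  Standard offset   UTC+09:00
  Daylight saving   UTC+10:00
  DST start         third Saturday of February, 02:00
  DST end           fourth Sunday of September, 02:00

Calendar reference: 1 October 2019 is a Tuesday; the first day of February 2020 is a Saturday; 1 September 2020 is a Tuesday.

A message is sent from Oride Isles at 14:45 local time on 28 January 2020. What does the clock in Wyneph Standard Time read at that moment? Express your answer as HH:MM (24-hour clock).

1 October 2019 is a Tuesday, so the first Saturday is October 5 and the fourth is October 26.
1 February 2020 is a Saturday, so the first Sunday is February 2.
28 January 2020 falls between 26 October 2019 and 2 February 2020, so daylight saving is in effect and Oride Isles is at UTC+07:00.
14:45 Oride Isles − 7h = 07:45 UTC.
1 February 2020 is a Saturday, so the first Saturday is February 1 and the third is February 15.
1 September 2020 is a Tuesday, so the first Sunday is September 6 and the fourth is September 27.
At the standard offset (UTC+09:00), 07:45 UTC + 9h = 16:45 Wyneph Standard Time standard time.
The standard-time date in Wyneph Standard Time, 28 January 2020, does not fall between 15 February and 27 September, so daylight saving is not in effect and Wyneph Standard Time is at UTC+09:00.
07:45 UTC + 9h = 16:45 Wyneph Standard Time.

16:45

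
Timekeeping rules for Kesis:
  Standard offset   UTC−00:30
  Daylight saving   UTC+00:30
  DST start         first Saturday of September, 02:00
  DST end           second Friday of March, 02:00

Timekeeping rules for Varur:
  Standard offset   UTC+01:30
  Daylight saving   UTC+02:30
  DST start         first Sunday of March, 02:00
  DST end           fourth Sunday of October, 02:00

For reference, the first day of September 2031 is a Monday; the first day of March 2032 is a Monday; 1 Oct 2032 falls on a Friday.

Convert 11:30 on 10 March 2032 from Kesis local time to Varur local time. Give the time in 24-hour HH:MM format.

13:30

1 September 2031 is a Monday, so the first Saturday is September 6.
1 March 2032 is a Monday, so the first Friday is March 5 and the second is March 12.
10 March 2032 falls between 6 September 2031 and 12 March 2032, so daylight saving is in effect and Kesis is at UTC+00:30.
11:30 Kesis − 0h30m = 11:00 UTC.
1 March 2032 is a Monday, so the first Sunday is March 7.
1 October 2032 is a Friday, so the first Sunday is October 3 and the fourth is October 24.
At the standard offset (UTC+01:30), 11:00 UTC + 1h30m = 12:30 Varur standard time.
The standard-time date in Varur, 10 March 2032, falls between 7 March and 24 October, so daylight saving is in effect and Varur is at UTC+02:30.
11:00 UTC + 2h30m = 13:30 Varur.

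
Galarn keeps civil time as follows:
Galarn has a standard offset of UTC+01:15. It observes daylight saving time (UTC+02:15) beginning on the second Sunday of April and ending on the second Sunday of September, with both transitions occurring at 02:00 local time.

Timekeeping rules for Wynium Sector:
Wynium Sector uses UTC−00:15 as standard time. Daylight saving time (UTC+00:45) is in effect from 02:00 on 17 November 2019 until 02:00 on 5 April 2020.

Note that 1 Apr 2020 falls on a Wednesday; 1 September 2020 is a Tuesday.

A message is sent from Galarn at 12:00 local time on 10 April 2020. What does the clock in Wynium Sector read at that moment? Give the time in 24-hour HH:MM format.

10:30

1 April 2020 is a Wednesday, so the first Sunday is April 5 and the second is April 12.
1 September 2020 is a Tuesday, so the first Sunday is September 6 and the second is September 13.
10 April 2020 is outside the daylight-saving period (12 April – 13 September), so Galarn is on standard time, UTC+01:15.
12:00 Galarn − 1h15m = 10:45 UTC.
At the standard offset (UTC−00:15), 10:45 UTC − 0h15m = 10:30 Wynium Sector standard time.
Daylight saving runs 17 November 2019 – 5 April 2020; the standard-time date in Wynium Sector, 10 April 2020, is outside that window, so Wynium Sector is on standard time at UTC−00:15.
10:45 UTC − 0h15m = 10:30 Wynium Sector.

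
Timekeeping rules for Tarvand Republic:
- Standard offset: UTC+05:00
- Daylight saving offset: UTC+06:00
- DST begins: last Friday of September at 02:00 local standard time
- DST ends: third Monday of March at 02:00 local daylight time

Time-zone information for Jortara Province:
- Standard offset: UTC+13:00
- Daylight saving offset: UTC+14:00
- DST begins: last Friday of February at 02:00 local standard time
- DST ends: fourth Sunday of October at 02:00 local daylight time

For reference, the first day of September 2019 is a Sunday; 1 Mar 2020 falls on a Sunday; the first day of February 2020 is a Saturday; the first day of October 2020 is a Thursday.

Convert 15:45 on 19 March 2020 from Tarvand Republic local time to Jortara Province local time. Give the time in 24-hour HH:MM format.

00:45

1 September 2019 is a Sunday, so Fridays fall on 6, 13, 20, 27; the last is September 27.
1 March 2020 is a Sunday, so the first Monday is March 2 and the third is March 16.
19 March 2020 does not fall between 27 September 2019 and 16 March 2020, so daylight saving is not in effect and Tarvand Republic is at UTC+05:00.
15:45 Tarvand Republic − 5h = 10:45 UTC.
1 February 2020 is a Saturday, so Fridays fall on 7, 14, 21, 28; the last is February 28.
1 October 2020 is a Thursday, so the first Sunday is October 4 and the fourth is October 25.
At the standard offset (UTC+13:00), 10:45 UTC + 13h = 23:45 Jortara Province standard time.
The standard-time date in Jortara Province, 19 March 2020, falls between 28 February and 25 October, so daylight saving is in effect and Jortara Province is at UTC+14:00.
10:45 UTC + 14h = 00:45 Jortara Province (rolling into the next day, 20 March 2020).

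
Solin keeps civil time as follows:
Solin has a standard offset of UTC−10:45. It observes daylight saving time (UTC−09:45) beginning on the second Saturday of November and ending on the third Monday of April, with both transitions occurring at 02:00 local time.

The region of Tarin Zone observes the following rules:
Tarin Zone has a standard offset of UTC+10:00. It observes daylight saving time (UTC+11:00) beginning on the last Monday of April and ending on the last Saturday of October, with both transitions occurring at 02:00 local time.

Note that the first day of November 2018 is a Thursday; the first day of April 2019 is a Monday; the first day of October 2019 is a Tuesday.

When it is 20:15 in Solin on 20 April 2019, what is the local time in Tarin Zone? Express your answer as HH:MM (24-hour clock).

1 November 2018 is a Thursday, so the first Saturday is November 3 and the second is November 10.
1 April 2019 is a Monday, so the first Monday is April 1 and the third is April 15.
Daylight saving runs 10 November 2018 – 15 April 2019; 20 April 2019 is outside that window, so Solin is on standard time at UTC−10:45.
20:15 Solin + 10h45m = 07:00 UTC (rolling into the next day, 21 April 2019).
1 April 2019 is a Monday, so Mondays fall on 1, 8, 15, 22, 29; the last is April 29.
1 October 2019 is a Tuesday, so Saturdays fall on 5, 12, 19, 26; the last is October 26.
At the standard offset (UTC+10:00), 07:00 UTC + 10h = 17:00 Tarin Zone standard time.
Daylight saving runs 29 April – 26 October; the standard-time date in Tarin Zone, 21 April 2019, is outside that window, so Tarin Zone is on standard time at UTC+10:00.
07:00 UTC + 10h = 17:00 Tarin Zone.

17:00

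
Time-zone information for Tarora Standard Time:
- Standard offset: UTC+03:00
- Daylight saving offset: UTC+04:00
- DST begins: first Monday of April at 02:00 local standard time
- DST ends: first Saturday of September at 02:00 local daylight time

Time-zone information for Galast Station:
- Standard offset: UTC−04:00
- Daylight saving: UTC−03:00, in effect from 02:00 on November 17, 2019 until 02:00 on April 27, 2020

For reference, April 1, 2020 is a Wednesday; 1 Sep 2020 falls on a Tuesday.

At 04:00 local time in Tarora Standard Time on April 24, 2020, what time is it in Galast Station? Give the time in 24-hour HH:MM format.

21:00

1 April 2020 is a Wednesday, so the first Monday is April 6.
1 September 2020 is a Tuesday, so the first Saturday is September 5.
April 24, 2020 lies within the daylight-saving period (6 April – 5 September), so Tarora Standard Time is on daylight time, UTC+04:00.
04:00 Tarora Standard Time − 4h = 00:00 UTC.
At the standard offset (UTC−04:00), 00:00 UTC − 4h = 20:00 Galast Station standard time (rolling into the previous day, 23 April 2020).
The standard-time date in Galast Station, April 23, 2020, lies within the daylight-saving period (17 November 2019 – 27 April 2020), so Galast Station is on daylight time, UTC−03:00.
00:00 UTC − 3h = 21:00 Galast Station (rolling into the previous day, 23 April 2020).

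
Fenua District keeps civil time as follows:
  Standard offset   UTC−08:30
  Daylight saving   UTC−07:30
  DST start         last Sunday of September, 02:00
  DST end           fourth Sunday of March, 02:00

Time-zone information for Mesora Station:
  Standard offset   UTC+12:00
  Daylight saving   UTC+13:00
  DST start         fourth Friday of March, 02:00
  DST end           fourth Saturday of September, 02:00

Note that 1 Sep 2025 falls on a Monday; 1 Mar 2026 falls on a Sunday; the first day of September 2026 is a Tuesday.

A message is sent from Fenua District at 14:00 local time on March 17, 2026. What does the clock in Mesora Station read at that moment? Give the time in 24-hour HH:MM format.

09:30

1 September 2025 is a Monday, so Sundays fall on 7, 14, 21, 28; the last is September 28.
1 March 2026 is a Sunday, so the first Sunday is March 1 and the fourth is March 22.
March 17, 2026 falls between 28 September 2025 and 22 March 2026, so daylight saving is in effect and Fenua District is at UTC−07:30.
14:00 Fenua District + 7h30m = 21:30 UTC.
1 March 2026 is a Sunday, so the first Friday is March 6 and the fourth is March 27.
1 September 2026 is a Tuesday, so the first Saturday is September 5 and the fourth is September 26.
At the standard offset (UTC+12:00), 21:30 UTC + 12h = 09:30 Mesora Station standard time (rolling into the next day, 18 March 2026).
The standard-time date in Mesora Station, March 18, 2026, does not fall between 27 March and 26 September, so daylight saving is not in effect and Mesora Station is at UTC+12:00.
21:30 UTC + 12h = 09:30 Mesora Station (rolling into the next day, 18 March 2026).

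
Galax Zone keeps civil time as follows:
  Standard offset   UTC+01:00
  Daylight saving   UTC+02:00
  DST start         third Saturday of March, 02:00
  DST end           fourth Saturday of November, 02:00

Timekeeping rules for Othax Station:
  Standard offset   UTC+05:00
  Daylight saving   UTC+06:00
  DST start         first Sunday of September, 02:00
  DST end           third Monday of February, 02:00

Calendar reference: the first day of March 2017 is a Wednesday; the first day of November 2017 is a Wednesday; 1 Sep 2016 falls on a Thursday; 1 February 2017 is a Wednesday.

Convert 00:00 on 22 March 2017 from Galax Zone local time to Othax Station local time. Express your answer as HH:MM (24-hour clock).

03:00

1 March 2017 is a Wednesday, so the first Saturday is March 4 and the third is March 18.
1 November 2017 is a Wednesday, so the first Saturday is November 4 and the fourth is November 25.
Daylight saving runs 18 March – 25 November; 22 March 2017 is inside that window, so Galax Zone is at UTC+02:00.
00:00 Galax Zone − 2h = 22:00 UTC (rolling into the previous day, 21 March 2017).
1 September 2016 is a Thursday, so the first Sunday is September 4.
1 February 2017 is a Wednesday, so the first Monday is February 6 and the third is February 20.
At the standard offset (UTC+05:00), 22:00 UTC + 5h = 03:00 Othax Station standard time (rolling into the next day, 22 March 2017).
The standard-time date in Othax Station, 22 March 2017, does not fall between 4 September 2016 and 20 February 2017, so daylight saving is not in effect and Othax Station is at UTC+05:00.
22:00 UTC + 5h = 03:00 Othax Station (rolling into the next day, 22 March 2017).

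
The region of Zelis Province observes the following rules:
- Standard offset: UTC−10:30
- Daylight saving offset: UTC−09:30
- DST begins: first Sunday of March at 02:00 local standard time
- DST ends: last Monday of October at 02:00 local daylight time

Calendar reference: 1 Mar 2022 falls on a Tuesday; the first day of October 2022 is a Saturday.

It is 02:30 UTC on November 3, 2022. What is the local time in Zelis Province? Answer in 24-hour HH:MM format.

16:00

1 March 2022 is a Tuesday, so the first Sunday is March 6.
1 October 2022 is a Saturday, so Mondays fall on 3, 10, 17, 24, 31; the last is October 31.
At the standard offset (UTC−10:30), 02:30 UTC − 10h30m = 16:00 Zelis Province standard time (rolling into the previous day, 2 November 2022).
The standard-time date in Zelis Province, November 2, 2022, does not fall between 6 March and 31 October, so daylight saving is not in effect and Zelis Province is at UTC−10:30.
02:30 UTC − 10h30m = 16:00 local (rolling into the previous day, 2 November 2022).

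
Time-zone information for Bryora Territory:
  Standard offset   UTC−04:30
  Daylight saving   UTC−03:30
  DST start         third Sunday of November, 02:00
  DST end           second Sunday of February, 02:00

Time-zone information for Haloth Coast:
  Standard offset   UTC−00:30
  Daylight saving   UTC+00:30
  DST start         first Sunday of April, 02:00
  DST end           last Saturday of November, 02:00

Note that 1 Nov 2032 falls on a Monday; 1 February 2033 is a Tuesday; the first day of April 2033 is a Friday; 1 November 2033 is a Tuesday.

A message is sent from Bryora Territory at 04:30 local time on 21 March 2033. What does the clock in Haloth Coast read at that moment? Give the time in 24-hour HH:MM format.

1 November 2032 is a Monday, so the first Sunday is November 7 and the third is November 21.
1 February 2033 is a Tuesday, so the first Sunday is February 6 and the second is February 13.
21 March 2033 does not fall between 21 November 2032 and 13 February 2033, so daylight saving is not in effect and Bryora Territory is at UTC−04:30.
04:30 Bryora Territory + 4h30m = 09:00 UTC.
1 April 2033 is a Friday, so the first Sunday is April 3.
1 November 2033 is a Tuesday, so Saturdays fall on 5, 12, 19, 26; the last is November 26.
At the standard offset (UTC−00:30), 09:00 UTC − 0h30m = 08:30 Haloth Coast standard time.
Daylight saving runs 3 April – 26 November; the standard-time date in Haloth Coast, 21 March 2033, is outside that window, so Haloth Coast is on standard time at UTC−00:30.
09:00 UTC − 0h30m = 08:30 Haloth Coast.

08:30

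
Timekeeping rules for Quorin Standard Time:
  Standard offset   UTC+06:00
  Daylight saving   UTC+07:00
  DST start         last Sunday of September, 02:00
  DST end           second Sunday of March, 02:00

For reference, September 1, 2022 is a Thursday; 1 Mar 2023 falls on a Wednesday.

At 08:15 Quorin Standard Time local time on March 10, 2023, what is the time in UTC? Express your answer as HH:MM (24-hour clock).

1 September 2022 is a Thursday, so Sundays fall on 4, 11, 18, 25; the last is September 25.
1 March 2023 is a Wednesday, so the first Sunday is March 5 and the second is March 12.
Daylight saving runs 25 September 2022 – 12 March 2023; March 10, 2023 is inside that window, so Quorin Standard Time is at UTC+07:00.
08:15 local − 7h = 01:15 UTC.

01:15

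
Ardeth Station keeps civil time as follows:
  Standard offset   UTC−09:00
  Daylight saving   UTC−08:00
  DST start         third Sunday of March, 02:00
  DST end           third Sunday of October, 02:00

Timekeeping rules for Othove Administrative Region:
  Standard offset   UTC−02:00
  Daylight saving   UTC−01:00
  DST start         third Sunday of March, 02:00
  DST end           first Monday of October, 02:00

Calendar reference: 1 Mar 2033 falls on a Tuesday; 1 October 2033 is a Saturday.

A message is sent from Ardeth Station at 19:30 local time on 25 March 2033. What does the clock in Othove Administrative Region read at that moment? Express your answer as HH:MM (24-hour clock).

02:30

1 March 2033 is a Tuesday, so the first Sunday is March 6 and the third is March 20.
1 October 2033 is a Saturday, so the first Sunday is October 2 and the third is October 16.
25 March 2033 falls between 20 March and 16 October, so daylight saving is in effect and Ardeth Station is at UTC−08:00.
19:30 Ardeth Station + 8h = 03:30 UTC (rolling into the next day, 26 March 2033).
1 March 2033 is a Tuesday, so the first Sunday is March 6 and the third is March 20.
1 October 2033 is a Saturday, so the first Monday is October 3.
At the standard offset (UTC−02:00), 03:30 UTC − 2h = 01:30 Othove Administrative Region standard time.
The standard-time date in Othove Administrative Region, 26 March 2033, falls between 20 March and 3 October, so daylight saving is in effect and Othove Administrative Region is at UTC−01:00.
03:30 UTC − 1h = 02:30 Othove Administrative Region.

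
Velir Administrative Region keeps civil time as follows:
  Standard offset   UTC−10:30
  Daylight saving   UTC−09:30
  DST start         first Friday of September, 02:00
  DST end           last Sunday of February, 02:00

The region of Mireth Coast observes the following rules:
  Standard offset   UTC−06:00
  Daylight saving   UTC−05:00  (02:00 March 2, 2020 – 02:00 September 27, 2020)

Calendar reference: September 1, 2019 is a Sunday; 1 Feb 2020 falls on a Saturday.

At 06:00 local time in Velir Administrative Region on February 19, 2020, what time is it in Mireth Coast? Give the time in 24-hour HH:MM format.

1 September 2019 is a Sunday, so the first Friday is September 6.
1 February 2020 is a Saturday, so Sundays fall on 2, 9, 16, 23; the last is February 23.
February 19, 2020 lies within the daylight-saving period (6 September 2019 – 23 February 2020), so Velir Administrative Region is on daylight time, UTC−09:30.
06:00 Velir Administrative Region + 9h30m = 15:30 UTC.
At the standard offset (UTC−06:00), 15:30 UTC − 6h = 09:30 Mireth Coast standard time.
The standard-time date in Mireth Coast, February 19, 2020, does not fall between 2 March and 27 September, so daylight saving is not in effect and Mireth Coast is at UTC−06:00.
15:30 UTC − 6h = 09:30 Mireth Coast.

09:30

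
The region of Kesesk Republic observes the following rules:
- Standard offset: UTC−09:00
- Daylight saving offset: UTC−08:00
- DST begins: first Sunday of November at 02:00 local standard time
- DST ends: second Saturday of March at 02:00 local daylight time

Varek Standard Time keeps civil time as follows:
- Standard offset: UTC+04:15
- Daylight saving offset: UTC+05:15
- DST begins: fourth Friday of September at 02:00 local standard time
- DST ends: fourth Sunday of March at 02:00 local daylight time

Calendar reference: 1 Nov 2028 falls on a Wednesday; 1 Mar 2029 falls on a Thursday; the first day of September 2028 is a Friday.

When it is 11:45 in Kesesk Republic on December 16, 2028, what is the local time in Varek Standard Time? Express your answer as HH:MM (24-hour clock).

1 November 2028 is a Wednesday, so the first Sunday is November 5.
1 March 2029 is a Thursday, so the first Saturday is March 3 and the second is March 10.
Daylight saving runs 5 November 2028 – 10 March 2029; December 16, 2028 is inside that window, so Kesesk Republic is at UTC−08:00.
11:45 Kesesk Republic + 8h = 19:45 UTC.
1 September 2028 is a Friday, so the first Friday is September 1 and the fourth is September 22.
1 March 2029 is a Thursday, so the first Sunday is March 4 and the fourth is March 25.
At the standard offset (UTC+04:15), 19:45 UTC + 4h15m = 00:00 Varek Standard Time standard time (rolling into the next day, 17 December 2028).
The standard-time date in Varek Standard Time, December 17, 2028, falls between 22 September 2028 and 25 March 2029, so daylight saving is in effect and Varek Standard Time is at UTC+05:15.
19:45 UTC + 5h15m = 01:00 Varek Standard Time (rolling into the next day, 17 December 2028).

01:00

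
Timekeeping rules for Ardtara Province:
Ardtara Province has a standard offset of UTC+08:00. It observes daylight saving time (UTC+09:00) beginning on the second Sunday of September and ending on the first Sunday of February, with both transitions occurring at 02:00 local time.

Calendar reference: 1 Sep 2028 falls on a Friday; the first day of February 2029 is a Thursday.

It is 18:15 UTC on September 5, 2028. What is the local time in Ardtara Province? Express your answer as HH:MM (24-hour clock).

02:15

1 September 2028 is a Friday, so the first Sunday is September 3 and the second is September 10.
1 February 2029 is a Thursday, so the first Sunday is February 4.
At the standard offset (UTC+08:00), 18:15 UTC + 8h = 02:15 Ardtara Province standard time (rolling into the next day, 6 September 2028).
Daylight saving runs 10 September 2028 – 4 February 2029; the standard-time date in Ardtara Province, September 6, 2028, is outside that window, so Ardtara Province is on standard time at UTC+08:00.
18:15 UTC + 8h = 02:15 local (rolling into the next day, 6 September 2028).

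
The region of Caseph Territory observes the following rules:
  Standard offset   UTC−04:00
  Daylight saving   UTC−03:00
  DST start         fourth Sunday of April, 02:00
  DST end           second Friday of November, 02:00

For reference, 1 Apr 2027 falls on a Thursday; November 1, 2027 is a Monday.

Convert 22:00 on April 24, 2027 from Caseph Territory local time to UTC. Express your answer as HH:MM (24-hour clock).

1 April 2027 is a Thursday, so the first Sunday is April 4 and the fourth is April 25.
1 November 2027 is a Monday, so the first Friday is November 5 and the second is November 12.
Daylight saving runs 25 April – 12 November; April 24, 2027 is outside that window, so Caseph Territory is on standard time at UTC−04:00.
22:00 local + 4h = 02:00 UTC (rolling into the next day, 25 April 2027).

02:00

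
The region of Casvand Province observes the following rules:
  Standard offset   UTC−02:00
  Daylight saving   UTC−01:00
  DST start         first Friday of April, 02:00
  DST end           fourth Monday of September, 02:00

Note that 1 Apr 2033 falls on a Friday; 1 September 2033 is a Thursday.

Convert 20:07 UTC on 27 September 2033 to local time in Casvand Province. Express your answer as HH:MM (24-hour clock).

18:07

1 April 2033 is a Friday, so the first Friday is April 1.
1 September 2033 is a Thursday, so the first Monday is September 5 and the fourth is September 26.
At the standard offset (UTC−02:00), 20:07 UTC − 2h = 18:07 Casvand Province standard time.
The standard-time date in Casvand Province, 27 September 2033, is outside the daylight-saving period (1 April – 26 September), so Casvand Province is on standard time, UTC−02:00.
20:07 UTC − 2h = 18:07 local.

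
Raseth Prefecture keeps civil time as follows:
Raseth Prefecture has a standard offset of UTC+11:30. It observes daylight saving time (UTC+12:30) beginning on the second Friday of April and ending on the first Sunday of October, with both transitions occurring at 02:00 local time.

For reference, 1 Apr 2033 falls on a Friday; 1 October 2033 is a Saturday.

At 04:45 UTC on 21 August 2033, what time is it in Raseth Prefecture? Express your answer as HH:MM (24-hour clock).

1 April 2033 is a Friday, so the first Friday is April 1 and the second is April 8.
1 October 2033 is a Saturday, so the first Sunday is October 2.
At the standard offset (UTC+11:30), 04:45 UTC + 11h30m = 16:15 Raseth Prefecture standard time.
The standard-time date in Raseth Prefecture, 21 August 2033, falls between 8 April and 2 October, so daylight saving is in effect and Raseth Prefecture is at UTC+12:30.
04:45 UTC + 12h30m = 17:15 local.

17:15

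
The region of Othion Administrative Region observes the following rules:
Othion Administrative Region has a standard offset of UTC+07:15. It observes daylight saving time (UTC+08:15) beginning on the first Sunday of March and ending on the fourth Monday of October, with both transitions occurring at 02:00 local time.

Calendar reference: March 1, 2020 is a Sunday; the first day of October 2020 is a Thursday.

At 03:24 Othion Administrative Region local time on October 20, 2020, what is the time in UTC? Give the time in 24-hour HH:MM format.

1 March 2020 is a Sunday, so the first Sunday is March 1.
1 October 2020 is a Thursday, so the first Monday is October 5 and the fourth is October 26.
October 20, 2020 falls between 1 March and 26 October, so daylight saving is in effect and Othion Administrative Region is at UTC+08:15.
03:24 local − 8h15m = 19:09 UTC (rolling into the previous day, 19 October 2020).

19:09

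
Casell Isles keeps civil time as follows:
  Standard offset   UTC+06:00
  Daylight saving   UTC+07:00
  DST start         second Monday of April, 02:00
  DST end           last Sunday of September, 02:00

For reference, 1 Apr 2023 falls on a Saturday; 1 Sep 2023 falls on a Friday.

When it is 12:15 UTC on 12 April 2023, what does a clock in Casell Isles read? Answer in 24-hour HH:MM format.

19:15

1 April 2023 is a Saturday, so the first Monday is April 3 and the second is April 10.
1 September 2023 is a Friday, so Sundays fall on 3, 10, 17, 24; the last is September 24.
At the standard offset (UTC+06:00), 12:15 UTC + 6h = 18:15 Casell Isles standard time.
The standard-time date in Casell Isles, 12 April 2023, lies within the daylight-saving period (10 April – 24 September), so Casell Isles is on daylight time, UTC+07:00.
12:15 UTC + 7h = 19:15 local.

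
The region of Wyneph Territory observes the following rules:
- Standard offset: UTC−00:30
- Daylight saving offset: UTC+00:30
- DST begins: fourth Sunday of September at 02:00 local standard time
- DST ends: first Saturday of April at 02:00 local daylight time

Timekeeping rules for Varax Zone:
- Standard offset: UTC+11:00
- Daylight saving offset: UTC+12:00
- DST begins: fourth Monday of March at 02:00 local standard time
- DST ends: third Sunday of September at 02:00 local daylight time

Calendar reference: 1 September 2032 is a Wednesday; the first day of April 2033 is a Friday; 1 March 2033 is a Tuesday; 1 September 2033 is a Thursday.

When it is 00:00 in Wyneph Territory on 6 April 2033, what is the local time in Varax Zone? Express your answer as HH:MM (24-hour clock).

1 September 2032 is a Wednesday, so the first Sunday is September 5 and the fourth is September 26.
1 April 2033 is a Friday, so the first Saturday is April 2.
6 April 2033 is outside the daylight-saving period (26 September 2032 – 2 April 2033), so Wyneph Territory is on standard time, UTC−00:30.
00:00 Wyneph Territory + 0h30m = 00:30 UTC.
1 March 2033 is a Tuesday, so the first Monday is March 7 and the fourth is March 28.
1 September 2033 is a Thursday, so the first Sunday is September 4 and the third is September 18.
At the standard offset (UTC+11:00), 00:30 UTC + 11h = 11:30 Varax Zone standard time.
The standard-time date in Varax Zone, 6 April 2033, lies within the daylight-saving period (28 March – 18 September), so Varax Zone is on daylight time, UTC+12:00.
00:30 UTC + 12h = 12:30 Varax Zone.

12:30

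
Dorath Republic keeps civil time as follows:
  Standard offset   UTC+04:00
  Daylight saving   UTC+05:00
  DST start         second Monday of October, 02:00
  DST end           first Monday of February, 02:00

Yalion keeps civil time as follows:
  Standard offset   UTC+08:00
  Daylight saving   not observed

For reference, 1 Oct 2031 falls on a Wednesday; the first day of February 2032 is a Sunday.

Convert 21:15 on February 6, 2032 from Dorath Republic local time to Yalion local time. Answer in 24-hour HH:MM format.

01:15

1 October 2031 is a Wednesday, so the first Monday is October 6 and the second is October 13.
1 February 2032 is a Sunday, so the first Monday is February 2.
February 6, 2032 does not fall between 13 October 2031 and 2 February 2032, so daylight saving is not in effect and Dorath Republic is at UTC+04:00.
21:15 Dorath Republic − 4h = 17:15 UTC.
Yalion stays on UTC+08:00 all year.
17:15 UTC + 8h = 01:15 Yalion (rolling into the next day, 7 February 2032).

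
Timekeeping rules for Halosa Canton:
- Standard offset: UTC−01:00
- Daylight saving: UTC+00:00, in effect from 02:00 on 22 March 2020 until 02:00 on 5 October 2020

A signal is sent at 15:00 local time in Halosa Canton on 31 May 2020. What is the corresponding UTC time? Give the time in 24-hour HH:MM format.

15:00

31 May 2020 falls between 22 March and 5 October, so daylight saving is in effect and Halosa Canton is at UTC+00:00.
15:00 local − 0h = 15:00 UTC.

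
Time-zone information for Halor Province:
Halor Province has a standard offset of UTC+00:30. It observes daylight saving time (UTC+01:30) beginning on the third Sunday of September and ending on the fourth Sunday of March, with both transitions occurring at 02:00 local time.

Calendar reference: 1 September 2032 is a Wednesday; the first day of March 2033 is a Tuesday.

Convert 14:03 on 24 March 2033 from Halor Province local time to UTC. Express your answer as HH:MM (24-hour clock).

1 September 2032 is a Wednesday, so the first Sunday is September 5 and the third is September 19.
1 March 2033 is a Tuesday, so the first Sunday is March 6 and the fourth is March 27.
24 March 2033 falls between 19 September 2032 and 27 March 2033, so daylight saving is in effect and Halor Province is at UTC+01:30.
14:03 local − 1h30m = 12:33 UTC.

12:33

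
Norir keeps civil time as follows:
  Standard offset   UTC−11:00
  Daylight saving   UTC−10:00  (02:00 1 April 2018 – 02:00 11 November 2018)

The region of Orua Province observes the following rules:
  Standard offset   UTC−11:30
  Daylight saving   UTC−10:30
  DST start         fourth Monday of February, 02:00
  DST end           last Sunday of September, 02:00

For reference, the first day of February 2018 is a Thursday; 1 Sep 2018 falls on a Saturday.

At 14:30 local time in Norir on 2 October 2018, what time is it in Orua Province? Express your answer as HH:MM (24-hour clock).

13:00

Daylight saving runs 1 April – 11 November; 2 October 2018 is inside that window, so Norir is at UTC−10:00.
14:30 Norir + 10h = 00:30 UTC (rolling into the next day, 3 October 2018).
1 February 2018 is a Thursday, so the first Monday is February 5 and the fourth is February 26.
1 September 2018 is a Saturday, so Sundays fall on 2, 9, 16, 23, 30; the last is September 30.
At the standard offset (UTC−11:30), 00:30 UTC − 11h30m = 13:00 Orua Province standard time (rolling into the previous day, 2 October 2018).
The standard-time date in Orua Province, 2 October 2018, is outside the daylight-saving period (26 February – 30 September), so Orua Province is on standard time, UTC−11:30.
00:30 UTC − 11h30m = 13:00 Orua Province (rolling into the previous day, 2 October 2018).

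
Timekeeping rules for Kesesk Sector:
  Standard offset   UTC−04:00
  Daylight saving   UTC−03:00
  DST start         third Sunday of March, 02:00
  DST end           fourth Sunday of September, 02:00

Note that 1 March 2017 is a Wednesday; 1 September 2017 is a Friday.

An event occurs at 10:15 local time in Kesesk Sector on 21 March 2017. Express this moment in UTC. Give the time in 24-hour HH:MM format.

1 March 2017 is a Wednesday, so the first Sunday is March 5 and the third is March 19.
1 September 2017 is a Friday, so the first Sunday is September 3 and the fourth is September 24.
Daylight saving runs 19 March – 24 September; 21 March 2017 is inside that window, so Kesesk Sector is at UTC−03:00.
10:15 local + 3h = 13:15 UTC.

13:15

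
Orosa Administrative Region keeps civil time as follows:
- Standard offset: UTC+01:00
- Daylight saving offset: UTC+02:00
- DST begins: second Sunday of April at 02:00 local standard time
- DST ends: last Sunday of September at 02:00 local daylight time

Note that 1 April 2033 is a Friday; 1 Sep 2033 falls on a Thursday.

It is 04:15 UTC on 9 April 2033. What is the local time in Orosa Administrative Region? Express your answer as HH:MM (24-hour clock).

05:15

1 April 2033 is a Friday, so the first Sunday is April 3 and the second is April 10.
1 September 2033 is a Thursday, so Sundays fall on 4, 11, 18, 25; the last is September 25.
At the standard offset (UTC+01:00), 04:15 UTC + 1h = 05:15 Orosa Administrative Region standard time.
Daylight saving runs 10 April – 25 September; the standard-time date in Orosa Administrative Region, 9 April 2033, is outside that window, so Orosa Administrative Region is on standard time at UTC+01:00.
04:15 UTC + 1h = 05:15 local.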